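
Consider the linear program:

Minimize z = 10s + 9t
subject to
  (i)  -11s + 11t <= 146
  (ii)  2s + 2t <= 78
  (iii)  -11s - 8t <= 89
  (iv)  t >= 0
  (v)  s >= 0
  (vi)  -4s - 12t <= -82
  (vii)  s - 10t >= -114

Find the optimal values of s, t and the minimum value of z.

The binding constraints are s = 0 and -4s - 12t = -82.
Solving simultaneously gives s = 0, t = 41/6.

s = 0, t = 41/6, minimum z = 123/2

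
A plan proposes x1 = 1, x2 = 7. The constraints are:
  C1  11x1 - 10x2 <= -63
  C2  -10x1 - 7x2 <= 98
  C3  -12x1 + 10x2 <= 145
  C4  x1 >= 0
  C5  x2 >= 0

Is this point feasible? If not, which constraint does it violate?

not feasible — violates C1

Constraint C1: 11x1 - 10x2 = -59, which is not ≤ -63. All other constraints are satisfied.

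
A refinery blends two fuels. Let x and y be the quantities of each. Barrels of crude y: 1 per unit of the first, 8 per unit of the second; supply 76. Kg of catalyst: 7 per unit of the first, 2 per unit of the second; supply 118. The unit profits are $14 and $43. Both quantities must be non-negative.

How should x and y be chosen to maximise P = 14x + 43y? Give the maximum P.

Extreme points and P = 14x + 43y:
  (0, 0) → P = 0
  (0, 19/2) → P = 817/2
  (118/7, 0) → P = 236
  (44/3, 23/3) → P = 535

The binding constraints are x + 8y = 76 and 7x + 2y = 118.
Solving simultaneously gives x = 44/3, y = 23/3.

x = 44/3, y = 23/3, maximum P = 535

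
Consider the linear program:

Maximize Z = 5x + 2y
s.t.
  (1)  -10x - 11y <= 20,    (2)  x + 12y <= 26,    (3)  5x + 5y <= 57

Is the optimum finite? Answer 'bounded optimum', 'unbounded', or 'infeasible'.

bounded optimum

Feasible corners and Z = 5x + 2y:
  (-526/109, 280/109) → Z = -2070/109
  (727/5, -134) → Z = 459
  (554/55, 73/55) → Z = 2916/55
The feasible region has finitely many vertices and no improving ray; the maximum is 459 at (727/5, -134).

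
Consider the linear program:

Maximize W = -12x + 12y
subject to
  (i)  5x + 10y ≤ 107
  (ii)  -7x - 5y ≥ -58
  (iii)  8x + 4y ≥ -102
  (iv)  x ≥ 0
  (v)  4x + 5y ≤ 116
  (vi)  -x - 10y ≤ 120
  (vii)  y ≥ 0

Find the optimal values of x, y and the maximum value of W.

x = 0, y = 107/10, maximum W = 642/5

Vertices and W = -12x + 12y:
  (1, 51/5) → W = 552/5
  (0, 107/10) → W = 642/5
  (58/7, 0) → W = -696/7
  (0, 0) → W = 0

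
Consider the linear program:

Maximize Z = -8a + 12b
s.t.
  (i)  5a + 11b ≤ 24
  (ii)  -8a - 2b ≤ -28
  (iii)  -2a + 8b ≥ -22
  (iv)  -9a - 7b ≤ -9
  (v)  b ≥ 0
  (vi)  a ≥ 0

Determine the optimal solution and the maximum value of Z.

a = 10/3, b = 2/3, maximum Z = -56/3

At the optimal vertex, 5a + 11b = 24 and -8a - 2b = -28.
Solving simultaneously gives a = 10/3, b = 2/3.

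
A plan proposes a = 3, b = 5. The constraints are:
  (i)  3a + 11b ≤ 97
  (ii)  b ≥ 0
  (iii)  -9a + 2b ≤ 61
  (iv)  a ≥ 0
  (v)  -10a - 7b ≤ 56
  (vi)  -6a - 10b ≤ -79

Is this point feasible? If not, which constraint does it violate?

not feasible — violates (vi)

Constraint (vi): -6a - 10b = -68, which is not ≤ -79. All other constraints are satisfied.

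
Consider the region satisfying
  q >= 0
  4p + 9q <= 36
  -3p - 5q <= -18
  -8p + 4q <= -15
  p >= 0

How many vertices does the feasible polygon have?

4

The feasible vertices (each the meet of two boundaries and inside every other half-plane) are:
  (9, 0)
  (6, 0)
  (279/88, 57/22)
  (147/52, 99/52)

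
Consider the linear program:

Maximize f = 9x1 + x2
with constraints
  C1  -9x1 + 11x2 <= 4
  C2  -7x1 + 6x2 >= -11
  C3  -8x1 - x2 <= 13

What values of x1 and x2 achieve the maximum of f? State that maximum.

Extreme points and f = 9x1 + x2:
  (145/23, 127/23) → f = 1432/23
  (-147/97, -85/97) → f = -1408/97
  (-67/55, -179/55) → f = -782/55

At the optimal vertex, -9x1 + 11x2 = 4 and -7x1 + 6x2 = -11.
Solving simultaneously gives x1 = 145/23, x2 = 127/23.

x1 = 145/23, x2 = 127/23, maximum f = 1432/23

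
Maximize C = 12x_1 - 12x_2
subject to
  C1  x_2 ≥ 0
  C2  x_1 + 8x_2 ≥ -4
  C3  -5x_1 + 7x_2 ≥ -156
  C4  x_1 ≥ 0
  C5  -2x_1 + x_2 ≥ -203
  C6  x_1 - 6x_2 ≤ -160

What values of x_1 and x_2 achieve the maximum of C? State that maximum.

Corner points and C = 12x_1 - 12x_2:
  (1265/9, 703/9) → C = 2248/3
  (2056/23, 956/23) → C = 13200/23
  (0, 80/3) → C = -320
The feasible region is unbounded (it extends along (0, 1), (1, 2)), but C strictly decreases along every unbounded feasible direction, so there is no improving ray and the maximum is attained at a vertex.

The binding constraints are -5x_1 + 7x_2 = -156 and -2x_1 + x_2 = -203.
Solving simultaneously gives x_1 = 1265/9, x_2 = 703/9.

x_1 = 1265/9, x_2 = 703/9, maximum C = 2248/3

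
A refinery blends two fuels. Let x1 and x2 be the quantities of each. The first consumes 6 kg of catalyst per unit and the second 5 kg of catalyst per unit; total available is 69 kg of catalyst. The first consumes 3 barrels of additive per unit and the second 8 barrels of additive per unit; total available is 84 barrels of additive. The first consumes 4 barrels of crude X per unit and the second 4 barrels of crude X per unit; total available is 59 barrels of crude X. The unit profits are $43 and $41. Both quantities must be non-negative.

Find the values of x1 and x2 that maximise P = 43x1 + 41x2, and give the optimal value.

Corner points and P = 43x1 + 41x2:
  (0, 0) → P = 0
  (0, 21/2) → P = 861/2
  (23/2, 0) → P = 989/2
  (4, 9) → P = 541

The optimum lies where 6x1 + 5x2 = 69 and 3x1 + 8x2 = 84.
Solving simultaneously gives x1 = 4, x2 = 9.

x1 = 4, x2 = 9, maximum P = 541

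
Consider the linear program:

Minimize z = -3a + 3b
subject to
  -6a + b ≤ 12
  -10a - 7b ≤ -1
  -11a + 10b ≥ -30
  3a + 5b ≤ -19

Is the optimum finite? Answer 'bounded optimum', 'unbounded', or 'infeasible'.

The boundaries -6a + b = 12 and -10a - 7b = -1 meet at (-83/52, 63/26), but that point violates 3a + 5b ≤ -19. Every candidate vertex is excluded by some other constraint, so the feasible region is empty.

infeasible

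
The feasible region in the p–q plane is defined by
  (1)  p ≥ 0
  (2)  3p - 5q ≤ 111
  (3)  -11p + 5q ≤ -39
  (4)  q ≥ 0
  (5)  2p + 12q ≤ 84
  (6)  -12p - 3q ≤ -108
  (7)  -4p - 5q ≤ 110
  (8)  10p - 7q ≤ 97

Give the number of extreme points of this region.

The feasible vertices (each the meet of two boundaries and inside every other half-plane) are:
  (9, 0)
  (97/10, 0)
  (174/23, 132/23)
  (876/67, 323/67)

4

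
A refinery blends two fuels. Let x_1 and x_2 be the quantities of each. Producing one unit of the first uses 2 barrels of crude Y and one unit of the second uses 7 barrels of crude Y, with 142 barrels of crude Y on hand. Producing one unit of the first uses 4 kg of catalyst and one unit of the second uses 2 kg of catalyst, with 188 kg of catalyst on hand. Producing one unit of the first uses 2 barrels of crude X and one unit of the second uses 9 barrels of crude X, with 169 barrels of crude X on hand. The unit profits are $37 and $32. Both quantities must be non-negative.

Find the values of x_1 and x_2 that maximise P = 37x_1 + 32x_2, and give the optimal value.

x_1 = 43, x_2 = 8, maximum P = 1847

Corner points and P = 37x_1 + 32x_2:
  (0, 0) → P = 0
  (0, 169/9) → P = 5408/9
  (47, 0) → P = 1739
  (43, 8) → P = 1847
  (95/4, 27/2) → P = 5243/4

The binding constraints are 2x_1 + 7x_2 = 142 and 4x_1 + 2x_2 = 188.
Solving simultaneously gives x_1 = 43, x_2 = 8.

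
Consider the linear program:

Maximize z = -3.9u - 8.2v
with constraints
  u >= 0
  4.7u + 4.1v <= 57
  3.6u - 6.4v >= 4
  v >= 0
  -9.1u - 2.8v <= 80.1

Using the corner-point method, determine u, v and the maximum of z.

Corner points and z = -3.9u - 8.2v:
  (9530/1121, 4660/1121) → z = -75379/1121
  (570/47, 0) → z = -2223/47
  (10/9, 0) → z = -13/3

u = 10/9, v = 0, maximum z = -13/3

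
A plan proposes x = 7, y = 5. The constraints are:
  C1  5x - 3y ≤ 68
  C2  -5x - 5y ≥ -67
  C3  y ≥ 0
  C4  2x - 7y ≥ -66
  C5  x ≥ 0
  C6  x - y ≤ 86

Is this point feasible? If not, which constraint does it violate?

C1: 20 ≤ 68 ✓
C2: -60 ≥ -67 ✓
C3: 5 ≥ 0 ✓
C4: -21 ≥ -66 ✓
C5: 7 ≥ 0 ✓
C6: 2 ≤ 86 ✓

feasible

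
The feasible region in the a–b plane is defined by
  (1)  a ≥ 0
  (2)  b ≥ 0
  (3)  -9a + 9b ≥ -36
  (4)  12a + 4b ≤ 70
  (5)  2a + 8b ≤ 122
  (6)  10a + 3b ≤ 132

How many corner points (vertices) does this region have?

5

The feasible vertices (each the meet of two boundaries and inside every other half-plane) are:
  (0, 0)
  (0, 61/4)
  (4, 0)
  (43/8, 11/8)
  (9/11, 331/22)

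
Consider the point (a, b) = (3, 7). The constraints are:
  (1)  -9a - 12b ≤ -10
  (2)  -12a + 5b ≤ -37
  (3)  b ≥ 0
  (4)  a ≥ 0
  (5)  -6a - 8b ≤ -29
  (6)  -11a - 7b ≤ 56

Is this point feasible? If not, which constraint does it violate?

not feasible — violates (2)

Constraint (2): -12a + 5b = -1, which is not ≤ -37. All other constraints are satisfied.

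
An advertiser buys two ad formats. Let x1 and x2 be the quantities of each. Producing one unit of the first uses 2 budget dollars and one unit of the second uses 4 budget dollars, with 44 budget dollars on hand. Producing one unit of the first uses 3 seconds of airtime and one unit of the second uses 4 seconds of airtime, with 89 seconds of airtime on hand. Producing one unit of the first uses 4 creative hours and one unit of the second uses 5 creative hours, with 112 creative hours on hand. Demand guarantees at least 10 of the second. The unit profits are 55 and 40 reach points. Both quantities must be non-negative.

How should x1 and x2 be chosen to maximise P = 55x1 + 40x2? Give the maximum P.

Feasible corners and P = 55x1 + 40x2:
  (0, 11) → P = 440
  (0, 10) → P = 400
  (2, 10) → P = 510

x1 = 2, x2 = 10, maximum P = 510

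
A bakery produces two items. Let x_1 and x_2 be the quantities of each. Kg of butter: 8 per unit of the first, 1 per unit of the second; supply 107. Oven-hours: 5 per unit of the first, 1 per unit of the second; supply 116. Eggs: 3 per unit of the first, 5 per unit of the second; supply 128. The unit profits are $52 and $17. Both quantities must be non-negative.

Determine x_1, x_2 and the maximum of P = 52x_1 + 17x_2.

Extreme points and P = 52x_1 + 17x_2:
  (0, 0) → P = 0
  (0, 128/5) → P = 2176/5
  (107/8, 0) → P = 1391/2
  (11, 19) → P = 895

x_1 = 11, x_2 = 19, maximum P = 895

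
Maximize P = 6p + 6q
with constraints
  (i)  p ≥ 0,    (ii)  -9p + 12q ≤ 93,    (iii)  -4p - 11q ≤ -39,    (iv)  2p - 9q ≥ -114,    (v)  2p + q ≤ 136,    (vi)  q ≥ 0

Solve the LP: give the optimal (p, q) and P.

Vertices and P = 6p + 6q:
  (0, 31/4) → P = 93/2
  (0, 39/11) → P = 234/11
  (177/19, 280/19) → P = 2742/19
  (39/4, 0) → P = 117/2
  (111/2, 25) → P = 483
  (68, 0) → P = 408

p = 111/2, q = 25, maximum P = 483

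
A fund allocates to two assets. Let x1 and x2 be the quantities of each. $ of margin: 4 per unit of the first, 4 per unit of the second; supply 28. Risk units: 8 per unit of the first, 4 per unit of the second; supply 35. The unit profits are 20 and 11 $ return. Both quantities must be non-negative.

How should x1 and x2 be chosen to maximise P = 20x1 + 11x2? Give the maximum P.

x1 = 7/4, x2 = 21/4, maximum P = 371/4

Vertices and P = 20x1 + 11x2:
  (0, 0) → P = 0
  (0, 7) → P = 77
  (35/8, 0) → P = 175/2
  (7/4, 21/4) → P = 371/4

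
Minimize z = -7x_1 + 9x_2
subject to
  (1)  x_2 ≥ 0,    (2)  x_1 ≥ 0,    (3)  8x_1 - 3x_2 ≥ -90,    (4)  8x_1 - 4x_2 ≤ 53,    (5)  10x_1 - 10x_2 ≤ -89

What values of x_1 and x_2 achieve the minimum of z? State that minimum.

x_1 = 0, x_2 = 89/10, minimum z = 801/10

Vertices and z = -7x_1 + 9x_2:
  (0, 30) → z = 270
  (0, 89/10) → z = 801/10
  (443/20, 621/20) → z = 622/5
The feasible region is unbounded (it extends along (3, 8), (1, 2)), but z strictly increases along every unbounded feasible direction, so there is no improving ray and the minimum is attained at a vertex.

The binding constraints are x_1 = 0 and 10x_1 - 10x_2 = -89.
Solving simultaneously gives x_1 = 0, x_2 = 89/10.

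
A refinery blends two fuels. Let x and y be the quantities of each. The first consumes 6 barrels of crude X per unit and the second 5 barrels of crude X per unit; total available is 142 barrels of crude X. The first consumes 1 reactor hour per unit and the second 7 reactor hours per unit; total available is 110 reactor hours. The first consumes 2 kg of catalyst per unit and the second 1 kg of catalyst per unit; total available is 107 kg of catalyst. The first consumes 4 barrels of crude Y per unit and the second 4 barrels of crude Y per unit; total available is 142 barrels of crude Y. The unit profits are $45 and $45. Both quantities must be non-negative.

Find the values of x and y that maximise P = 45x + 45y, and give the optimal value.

Vertices and P = 45x + 45y:
  (0, 0) → P = 0
  (0, 110/7) → P = 4950/7
  (71/3, 0) → P = 1065
  (12, 14) → P = 1170

At the optimal vertex, 6x + 5y = 142 and x + 7y = 110.
Solving simultaneously gives x = 12, y = 14.

x = 12, y = 14, maximum P = 1170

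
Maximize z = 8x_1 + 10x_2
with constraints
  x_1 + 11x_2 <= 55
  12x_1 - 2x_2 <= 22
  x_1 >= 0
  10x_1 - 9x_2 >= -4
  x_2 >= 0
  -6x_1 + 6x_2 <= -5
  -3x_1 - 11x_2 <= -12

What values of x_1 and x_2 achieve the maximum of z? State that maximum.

Extreme points and z = 8x_1 + 10x_2:
  (61/30, 6/5) → z = 424/15
  (133/69, 13/23) → z = 1454/69
  (127/84, 19/28) → z = 793/42

The binding constraints are 12x_1 - 2x_2 = 22 and -6x_1 + 6x_2 = -5.
Solving simultaneously gives x_1 = 61/30, x_2 = 6/5.

x_1 = 61/30, x_2 = 6/5, maximum z = 424/15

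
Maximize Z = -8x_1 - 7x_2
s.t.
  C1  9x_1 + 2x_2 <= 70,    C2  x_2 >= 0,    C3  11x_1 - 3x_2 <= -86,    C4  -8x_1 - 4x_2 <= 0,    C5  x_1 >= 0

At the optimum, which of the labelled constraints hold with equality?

Feasible corners and Z = -8x_1 - 7x_2:
  (38/49, 1544/49) → Z = -11112/49
  (0, 35) → Z = -245
  (0, 86/3) → Z = -602/3

The maximum is at (0, 86/3). Substituting into each constraint, equality holds for C3 and C5; the remaining constraints have slack.

C3 and C5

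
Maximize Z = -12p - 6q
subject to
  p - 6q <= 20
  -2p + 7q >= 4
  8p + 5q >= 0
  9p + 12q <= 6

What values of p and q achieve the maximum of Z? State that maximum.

p = -10/17, q = 16/17, maximum Z = 24/17

Feasible corners and Z = -12p - 6q:
  (-10/33, 16/33) → Z = 8/11
  (-2/29, 16/29) → Z = -72/29
  (-10/17, 16/17) → Z = 24/17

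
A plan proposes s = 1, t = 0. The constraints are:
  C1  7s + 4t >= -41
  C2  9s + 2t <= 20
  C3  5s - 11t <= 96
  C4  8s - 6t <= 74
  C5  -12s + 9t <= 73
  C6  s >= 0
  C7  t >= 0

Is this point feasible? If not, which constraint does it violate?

C1: 7 ≥ -41 ✓
C2: 9 ≤ 20 ✓
C3: 5 ≤ 96 ✓
C4: 8 ≤ 74 ✓
C5: -12 ≤ 73 ✓
C6: 1 ≥ 0 ✓
C7: 0 ≥ 0 ✓

feasible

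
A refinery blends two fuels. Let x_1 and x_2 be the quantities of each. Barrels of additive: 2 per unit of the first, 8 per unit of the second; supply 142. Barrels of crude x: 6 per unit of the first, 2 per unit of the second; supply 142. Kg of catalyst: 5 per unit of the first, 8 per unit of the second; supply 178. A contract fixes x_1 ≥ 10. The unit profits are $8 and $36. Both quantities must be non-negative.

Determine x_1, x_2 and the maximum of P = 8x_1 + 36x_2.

Feasible corners and P = 8x_1 + 36x_2:
  (71/3, 0) → P = 568/3
  (10, 0) → P = 80
  (12, 59/4) → P = 627
  (10, 61/4) → P = 629
  (390/19, 179/19) → P = 9564/19

The optimum lies where 2x_1 + 8x_2 = 142 and x_1 = 10.
Solving simultaneously gives x_1 = 10, x_2 = 61/4.

x_1 = 10, x_2 = 61/4, maximum P = 629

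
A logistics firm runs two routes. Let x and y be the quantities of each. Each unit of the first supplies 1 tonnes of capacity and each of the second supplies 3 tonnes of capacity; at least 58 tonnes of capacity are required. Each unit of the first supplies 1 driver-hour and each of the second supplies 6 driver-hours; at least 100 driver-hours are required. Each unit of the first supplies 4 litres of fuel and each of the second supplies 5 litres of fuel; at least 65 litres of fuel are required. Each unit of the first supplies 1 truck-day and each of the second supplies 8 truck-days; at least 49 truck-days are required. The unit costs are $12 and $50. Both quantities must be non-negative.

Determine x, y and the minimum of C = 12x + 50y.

The feasible region is unbounded (it extends along (0, 1), (1, 0)), but C strictly increases along every unbounded feasible direction, so there is no improving ray and the minimum is attained at a vertex.

The optimum lies where x + 3y = 58 and x + 6y = 100.
Solving simultaneously gives x = 16, y = 14.

x = 16, y = 14, minimum C = 892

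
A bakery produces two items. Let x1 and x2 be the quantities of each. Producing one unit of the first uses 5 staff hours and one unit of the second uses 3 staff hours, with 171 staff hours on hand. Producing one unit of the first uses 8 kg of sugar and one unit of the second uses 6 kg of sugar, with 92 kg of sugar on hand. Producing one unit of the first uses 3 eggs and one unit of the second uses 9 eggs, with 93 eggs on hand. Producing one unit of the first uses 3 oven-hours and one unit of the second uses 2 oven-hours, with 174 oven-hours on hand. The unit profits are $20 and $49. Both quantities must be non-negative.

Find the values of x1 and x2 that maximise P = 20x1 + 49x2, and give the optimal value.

x1 = 5, x2 = 26/3, maximum P = 1574/3

Feasible corners and P = 20x1 + 49x2:
  (0, 0) → P = 0
  (0, 31/3) → P = 1519/3
  (23/2, 0) → P = 230
  (5, 26/3) → P = 1574/3

The binding constraints are 8x1 + 6x2 = 92 and 3x1 + 9x2 = 93.
Solving simultaneously gives x1 = 5, x2 = 26/3.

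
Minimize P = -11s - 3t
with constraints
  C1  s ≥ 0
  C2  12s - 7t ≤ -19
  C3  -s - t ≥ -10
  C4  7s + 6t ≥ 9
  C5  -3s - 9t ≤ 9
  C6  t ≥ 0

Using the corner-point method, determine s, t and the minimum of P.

s = 51/19, t = 139/19, minimum P = -978/19

Corner points and P = -11s - 3t:
  (0, 19/7) → P = -57/7
  (0, 10) → P = -30
  (51/19, 139/19) → P = -978/19

The optimum lies where 12s - 7t = -19 and -s - t = -10.
Solving simultaneously gives s = 51/19, t = 139/19.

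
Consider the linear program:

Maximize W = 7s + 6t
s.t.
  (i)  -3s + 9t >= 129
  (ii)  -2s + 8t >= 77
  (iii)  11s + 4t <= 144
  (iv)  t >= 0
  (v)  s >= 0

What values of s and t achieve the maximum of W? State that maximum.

s = 0, t = 36, maximum W = 216

Vertices and W = 7s + 6t:
  (260/37, 617/37) → W = 5522/37
  (0, 43/3) → W = 86
  (0, 36) → W = 216

At the optimal vertex, 11s + 4t = 144 and s = 0.
Solving simultaneously gives s = 0, t = 36.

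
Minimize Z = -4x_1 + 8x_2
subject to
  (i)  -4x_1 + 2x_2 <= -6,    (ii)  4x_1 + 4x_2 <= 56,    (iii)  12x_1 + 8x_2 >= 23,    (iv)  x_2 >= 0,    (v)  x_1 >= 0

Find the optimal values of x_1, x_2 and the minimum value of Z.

Vertices and Z = -4x_1 + 8x_2:
  (17/3, 25/3) → Z = 44
  (47/28, 5/14) → Z = -27/7
  (14, 0) → Z = -56
  (23/12, 0) → Z = -23/3

x_1 = 14, x_2 = 0, minimum Z = -56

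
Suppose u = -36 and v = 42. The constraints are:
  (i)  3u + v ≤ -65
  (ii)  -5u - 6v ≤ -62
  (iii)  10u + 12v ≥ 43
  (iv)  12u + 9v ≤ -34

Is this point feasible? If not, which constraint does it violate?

(i): -66 ≤ -65 ✓
(ii): -72 ≤ -62 ✓
(iii): 144 ≥ 43 ✓
(iv): -54 ≤ -34 ✓

feasible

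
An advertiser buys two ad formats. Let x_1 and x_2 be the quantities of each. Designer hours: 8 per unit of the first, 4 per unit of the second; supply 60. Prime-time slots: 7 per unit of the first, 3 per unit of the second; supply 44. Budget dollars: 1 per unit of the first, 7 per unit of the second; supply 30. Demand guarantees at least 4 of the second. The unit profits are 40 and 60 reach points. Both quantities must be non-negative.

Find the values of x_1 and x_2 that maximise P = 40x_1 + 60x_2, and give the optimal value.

Corner points and P = 40x_1 + 60x_2:
  (0, 30/7) → P = 1800/7
  (0, 4) → P = 240
  (2, 4) → P = 320

At the optimal vertex, x_1 + 7x_2 = 30 and x_2 = 4.
Solving simultaneously gives x_1 = 2, x_2 = 4.

x_1 = 2, x_2 = 4, maximum P = 320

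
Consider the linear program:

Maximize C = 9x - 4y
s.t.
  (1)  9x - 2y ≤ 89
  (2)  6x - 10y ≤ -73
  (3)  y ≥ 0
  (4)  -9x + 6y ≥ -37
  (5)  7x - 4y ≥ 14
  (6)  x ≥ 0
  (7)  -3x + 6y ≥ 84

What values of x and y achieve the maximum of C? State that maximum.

Extreme points and C = 9x - 4y:
  (164/11, 497/22) → C = 482/11
  (117/8, 341/16) → C = 371/8
  (14, 21) → C = 42

x = 117/8, y = 341/16, maximum C = 371/8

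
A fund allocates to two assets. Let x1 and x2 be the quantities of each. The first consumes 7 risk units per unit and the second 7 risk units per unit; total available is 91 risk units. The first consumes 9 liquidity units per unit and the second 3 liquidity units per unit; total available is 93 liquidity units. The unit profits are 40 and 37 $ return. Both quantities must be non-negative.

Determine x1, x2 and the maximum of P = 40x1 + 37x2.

x1 = 9, x2 = 4, maximum P = 508

Corner points and P = 40x1 + 37x2:
  (0, 0) → P = 0
  (0, 13) → P = 481
  (31/3, 0) → P = 1240/3
  (9, 4) → P = 508

The binding constraints are 7x1 + 7x2 = 91 and 9x1 + 3x2 = 93.
Solving simultaneously gives x1 = 9, x2 = 4.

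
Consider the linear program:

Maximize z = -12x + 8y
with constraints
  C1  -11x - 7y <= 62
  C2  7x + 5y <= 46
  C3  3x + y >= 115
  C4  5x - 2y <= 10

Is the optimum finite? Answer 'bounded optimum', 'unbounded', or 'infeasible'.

The boundaries -11x - 7y = 62 and 7x + 5y = 46 meet at (-316/3, 470/3), but that point violates 3x + y ≥ 115. Every candidate vertex is excluded by some other constraint, so the feasible region is empty.

infeasible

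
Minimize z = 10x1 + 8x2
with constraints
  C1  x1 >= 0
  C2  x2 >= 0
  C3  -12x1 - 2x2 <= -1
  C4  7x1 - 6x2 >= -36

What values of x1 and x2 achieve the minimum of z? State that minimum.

Extreme points and z = 10x1 + 8x2:
  (0, 1/2) → z = 4
  (0, 6) → z = 48
  (1/12, 0) → z = 5/6
The feasible region is unbounded (it extends along (6, 7), (1, 0)), but z strictly increases along every unbounded feasible direction, so there is no improving ray and the minimum is attained at a vertex.

x1 = 1/12, x2 = 0, minimum z = 5/6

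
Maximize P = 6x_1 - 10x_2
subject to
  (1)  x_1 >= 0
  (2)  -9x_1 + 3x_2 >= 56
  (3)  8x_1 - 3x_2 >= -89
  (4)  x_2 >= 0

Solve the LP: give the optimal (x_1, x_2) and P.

x_1 = 0, x_2 = 56/3, maximum P = -560/3

Corner points and P = 6x_1 - 10x_2:
  (0, 56/3) → P = -560/3
  (0, 89/3) → P = -890/3
  (33, 353/3) → P = -2936/3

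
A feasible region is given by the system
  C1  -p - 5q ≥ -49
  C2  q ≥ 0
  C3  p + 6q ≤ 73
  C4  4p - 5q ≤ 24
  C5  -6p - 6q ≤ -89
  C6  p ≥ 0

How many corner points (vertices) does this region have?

Of the 15 pairwise boundary intersections, those satisfying every inequality are:
  (73/5, 172/25)
  (151/24, 205/24)
  (589/54, 106/27)

3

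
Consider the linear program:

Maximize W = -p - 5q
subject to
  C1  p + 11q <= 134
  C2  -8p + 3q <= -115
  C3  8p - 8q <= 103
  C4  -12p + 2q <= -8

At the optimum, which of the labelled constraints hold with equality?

C2 and C3

Corner points and W = -p - 5q:
  (1667/91, 957/91) → W = -6452/91
  (735/32, 323/32) → W = -1175/16
  (611/40, 12/5) → W = -1091/40

The maximum is at (611/40, 12/5). Substituting into each constraint, equality holds for C2 and C3; the remaining constraints have slack.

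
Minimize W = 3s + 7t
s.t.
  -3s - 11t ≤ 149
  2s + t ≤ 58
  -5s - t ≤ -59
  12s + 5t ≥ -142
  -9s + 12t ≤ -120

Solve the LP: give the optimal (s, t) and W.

Extreme points and W = 3s + 7t:
  (787/19, -472/19) → W = -943/19
  (399/26, -461/26) → W = -1015/13
  (272/11, 94/11) → W = 134
  (12, -1) → W = 29

The binding constraints are -3s - 11t = 149 and -5s - t = -59.
Solving simultaneously gives s = 399/26, t = -461/26.

s = 399/26, t = -461/26, minimum W = -1015/13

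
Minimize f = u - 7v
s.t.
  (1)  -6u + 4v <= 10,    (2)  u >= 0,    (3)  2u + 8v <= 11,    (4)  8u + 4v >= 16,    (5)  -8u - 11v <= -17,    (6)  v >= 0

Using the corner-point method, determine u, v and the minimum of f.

Corner points and f = u - 7v:
  (3/2, 1) → f = -11/2
  (11/2, 0) → f = 11/2
  (27/14, 1/7) → f = 13/14
  (17/8, 0) → f = 17/8

u = 3/2, v = 1, minimum f = -11/2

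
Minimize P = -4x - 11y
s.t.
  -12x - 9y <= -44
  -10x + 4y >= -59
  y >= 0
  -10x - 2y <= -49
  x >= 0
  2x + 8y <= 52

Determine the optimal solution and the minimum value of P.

The binding constraints are -10x + 4y = -59 and 2x + 8y = 52.
Solving simultaneously gives x = 85/11, y = 201/44.

x = 85/11, y = 201/44, minimum P = -3571/44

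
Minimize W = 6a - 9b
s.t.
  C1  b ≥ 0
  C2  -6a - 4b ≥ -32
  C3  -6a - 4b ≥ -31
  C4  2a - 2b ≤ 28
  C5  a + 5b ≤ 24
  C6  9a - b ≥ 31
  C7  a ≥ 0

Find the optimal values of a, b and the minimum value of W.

Extreme points and W = 6a - 9b:
  (31/6, 0) → W = 31
  (31/9, 0) → W = 62/3
  (155/42, 31/14) → W = 31/14

At the optimal vertex, -6a - 4b = -31 and 9a - b = 31.
Solving simultaneously gives a = 155/42, b = 31/14.

a = 155/42, b = 31/14, minimum W = 31/14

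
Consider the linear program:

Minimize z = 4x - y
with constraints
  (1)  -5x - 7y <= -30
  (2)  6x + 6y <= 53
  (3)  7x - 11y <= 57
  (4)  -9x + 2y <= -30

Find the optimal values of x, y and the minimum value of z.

Corner points and z = 4x - y:
  (729/104, -75/104) → z = 2991/104
  (270/73, 120/73) → z = 960/73
  (925/108, 29/108) → z = 3671/108
  (13/3, 9/2) → z = 77/6

The optimum lies where 6x + 6y = 53 and -9x + 2y = -30.
Solving simultaneously gives x = 13/3, y = 9/2.

x = 13/3, y = 9/2, minimum z = 77/6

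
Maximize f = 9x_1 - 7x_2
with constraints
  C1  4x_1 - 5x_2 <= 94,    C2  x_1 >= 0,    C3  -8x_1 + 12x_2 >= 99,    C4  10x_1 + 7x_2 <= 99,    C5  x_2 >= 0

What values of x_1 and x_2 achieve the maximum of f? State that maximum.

x_1 = 45/16, x_2 = 81/8, maximum f = -729/16

Extreme points and f = 9x_1 - 7x_2:
  (0, 33/4) → f = -231/4
  (0, 99/7) → f = -99
  (45/16, 81/8) → f = -729/16

The binding constraints are -8x_1 + 12x_2 = 99 and 10x_1 + 7x_2 = 99.
Solving simultaneously gives x_1 = 45/16, x_2 = 81/8.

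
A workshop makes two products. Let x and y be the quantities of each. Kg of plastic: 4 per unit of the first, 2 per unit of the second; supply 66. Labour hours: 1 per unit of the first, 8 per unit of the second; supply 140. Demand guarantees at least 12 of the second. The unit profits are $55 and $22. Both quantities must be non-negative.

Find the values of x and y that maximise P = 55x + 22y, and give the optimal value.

x = 21/2, y = 12, maximum P = 1683/2

Vertices and P = 55x + 22y:
  (0, 35/2) → P = 385
  (0, 12) → P = 264
  (124/15, 247/15) → P = 12254/15
  (21/2, 12) → P = 1683/2

The binding constraints are 4x + 2y = 66 and y = 12.
Solving simultaneously gives x = 21/2, y = 12.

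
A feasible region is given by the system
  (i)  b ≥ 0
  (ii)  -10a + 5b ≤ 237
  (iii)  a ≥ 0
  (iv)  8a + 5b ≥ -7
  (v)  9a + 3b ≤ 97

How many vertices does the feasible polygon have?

Of the 10 pairwise boundary intersections, those satisfying every inequality are:
  (0, 0)
  (97/9, 0)
  (0, 97/3)

3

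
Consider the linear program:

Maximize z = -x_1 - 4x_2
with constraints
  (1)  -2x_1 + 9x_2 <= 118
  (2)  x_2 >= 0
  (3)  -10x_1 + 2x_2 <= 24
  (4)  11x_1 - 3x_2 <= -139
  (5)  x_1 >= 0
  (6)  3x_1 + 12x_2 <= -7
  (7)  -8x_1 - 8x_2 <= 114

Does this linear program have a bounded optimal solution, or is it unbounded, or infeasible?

infeasible

The boundaries 3x_1 + 12x_2 = -7 and -8x_1 - 8x_2 = 114 meet at (-164/9, 143/36), but that point violates -10x_1 + 2x_2 ≤ 24. Every candidate vertex is excluded by some other constraint, so the feasible region is empty.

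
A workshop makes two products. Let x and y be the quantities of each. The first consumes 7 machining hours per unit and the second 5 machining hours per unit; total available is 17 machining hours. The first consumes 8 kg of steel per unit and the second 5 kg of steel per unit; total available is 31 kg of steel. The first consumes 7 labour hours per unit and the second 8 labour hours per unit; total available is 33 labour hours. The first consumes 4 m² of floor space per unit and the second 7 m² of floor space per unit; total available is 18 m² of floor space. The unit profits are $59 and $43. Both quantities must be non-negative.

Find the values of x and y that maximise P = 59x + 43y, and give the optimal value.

Vertices and P = 59x + 43y:
  (0, 0) → P = 0
  (0, 18/7) → P = 774/7
  (17/7, 0) → P = 1003/7
  (1, 2) → P = 145

x = 1, y = 2, maximum P = 145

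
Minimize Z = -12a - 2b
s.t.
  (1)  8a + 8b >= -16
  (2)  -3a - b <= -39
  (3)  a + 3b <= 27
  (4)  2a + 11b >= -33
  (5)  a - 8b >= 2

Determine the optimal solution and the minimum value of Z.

Extreme points and Z = -12a - 2b:
  (462/31, -177/31) → Z = -5190/31
  (314/25, 33/25) → Z = -3834/25
  (396/5, -87/5) → Z = -4578/5
  (222/11, 25/11) → Z = -2714/11

The binding constraints are a + 3b = 27 and 2a + 11b = -33.
Solving simultaneously gives a = 396/5, b = -87/5.

a = 396/5, b = -87/5, minimum Z = -4578/5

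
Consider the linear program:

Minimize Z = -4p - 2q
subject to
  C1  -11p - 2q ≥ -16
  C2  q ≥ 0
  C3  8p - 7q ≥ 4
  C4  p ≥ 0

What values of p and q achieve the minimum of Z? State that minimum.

Extreme points and Z = -4p - 2q:
  (16/11, 0) → Z = -64/11
  (40/31, 28/31) → Z = -216/31
  (1/2, 0) → Z = -2

The binding constraints are -11p - 2q = -16 and 8p - 7q = 4.
Solving simultaneously gives p = 40/31, q = 28/31.

p = 40/31, q = 28/31, minimum Z = -216/31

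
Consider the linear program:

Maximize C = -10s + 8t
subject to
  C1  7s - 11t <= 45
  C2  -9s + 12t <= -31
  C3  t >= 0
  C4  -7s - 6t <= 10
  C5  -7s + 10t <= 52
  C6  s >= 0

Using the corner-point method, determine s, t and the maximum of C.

s = 31/9, t = 0, maximum C = -310/9

The feasible region is unbounded (it extends along (11, 7), (10, 7)), but C strictly decreases along every unbounded feasible direction, so there is no improving ray and the maximum is attained at a vertex.

The binding constraints are -9s + 12t = -31 and t = 0.
Solving simultaneously gives s = 31/9, t = 0.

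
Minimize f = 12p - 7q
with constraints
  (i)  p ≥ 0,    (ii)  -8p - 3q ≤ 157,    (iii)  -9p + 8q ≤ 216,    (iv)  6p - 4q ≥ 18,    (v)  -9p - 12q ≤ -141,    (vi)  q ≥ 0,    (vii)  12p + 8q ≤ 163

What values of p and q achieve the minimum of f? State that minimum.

Extreme points and f = 12p - 7q:
  (65/9, 19/3) → f = 127/3
  (199/24, 127/16) → f = 703/16
  (23/2, 25/8) → f = 929/8

The optimum lies where 6p - 4q = 18 and -9p - 12q = -141.
Solving simultaneously gives p = 65/9, q = 19/3.

p = 65/9, q = 19/3, minimum f = 127/3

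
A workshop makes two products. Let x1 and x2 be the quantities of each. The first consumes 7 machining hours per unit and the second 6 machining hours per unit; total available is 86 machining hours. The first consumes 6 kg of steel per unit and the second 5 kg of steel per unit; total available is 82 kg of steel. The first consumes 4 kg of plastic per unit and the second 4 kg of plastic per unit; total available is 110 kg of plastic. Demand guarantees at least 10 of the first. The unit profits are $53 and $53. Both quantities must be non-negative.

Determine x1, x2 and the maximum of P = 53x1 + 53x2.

x1 = 10, x2 = 8/3, maximum P = 2014/3

The optimum lies where 7x1 + 6x2 = 86 and x1 = 10.
Solving simultaneously gives x1 = 10, x2 = 8/3.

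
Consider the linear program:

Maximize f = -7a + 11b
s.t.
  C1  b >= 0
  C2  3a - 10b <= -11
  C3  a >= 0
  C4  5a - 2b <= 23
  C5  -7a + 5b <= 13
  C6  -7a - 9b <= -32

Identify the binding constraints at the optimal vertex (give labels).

C4 and C5

Vertices and f = -7a + 11b:
  (63/11, 31/11) → f = -100/11
  (221/97, 173/97) → f = 356/97
  (141/11, 226/11) → f = 1499/11
  (43/98, 45/14) → f = 226/7

The maximum is at (141/11, 226/11). Substituting into each constraint, equality holds for C4 and C5; the remaining constraints have slack.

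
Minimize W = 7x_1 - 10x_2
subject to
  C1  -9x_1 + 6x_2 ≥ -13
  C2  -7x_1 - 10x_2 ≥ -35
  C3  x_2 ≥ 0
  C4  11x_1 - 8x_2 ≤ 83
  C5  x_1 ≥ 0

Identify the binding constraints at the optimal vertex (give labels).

Feasible corners and W = 7x_1 - 10x_2:
  (85/33, 56/33) → W = 35/33
  (13/9, 0) → W = 91/9
  (0, 7/2) → W = -35
  (0, 0) → W = 0

The minimum is at (0, 7/2). Substituting into each constraint, equality holds for C2 and C5; the remaining constraints have slack.

C2 and C5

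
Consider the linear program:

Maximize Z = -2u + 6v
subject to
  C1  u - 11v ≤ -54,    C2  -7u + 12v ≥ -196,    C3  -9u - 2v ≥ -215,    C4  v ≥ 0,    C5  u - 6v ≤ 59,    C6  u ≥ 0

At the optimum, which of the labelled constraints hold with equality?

Feasible corners and Z = -2u + 6v:
  (2257/101, 701/101) → Z = -308/101
  (0, 54/11) → Z = 324/11
  (0, 215/2) → Z = 645

The maximum is at (0, 215/2). Substituting into each constraint, equality holds for C3 and C6; the remaining constraints have slack.

C3 and C6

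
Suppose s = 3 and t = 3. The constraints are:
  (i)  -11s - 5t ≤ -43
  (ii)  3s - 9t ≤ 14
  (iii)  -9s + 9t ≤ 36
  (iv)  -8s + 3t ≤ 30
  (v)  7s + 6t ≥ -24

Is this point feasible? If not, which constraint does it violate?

(i): -48 ≤ -43 ✓
(ii): -18 ≤ 14 ✓
(iii): 0 ≤ 36 ✓
(iv): -15 ≤ 30 ✓
(v): 39 ≥ -24 ✓

feasible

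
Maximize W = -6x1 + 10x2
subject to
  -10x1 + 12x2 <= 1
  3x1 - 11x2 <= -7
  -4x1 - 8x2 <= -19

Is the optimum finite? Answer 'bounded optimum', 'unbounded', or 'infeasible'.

unbounded

From the feasible point (55/32, 97/64), moving in the direction (12, 10) keeps every constraint satisfied while W increases without bound.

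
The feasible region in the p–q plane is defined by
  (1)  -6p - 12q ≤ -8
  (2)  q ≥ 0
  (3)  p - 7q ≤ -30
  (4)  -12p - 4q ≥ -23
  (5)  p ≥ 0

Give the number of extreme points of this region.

3

Intersecting each pair of boundary lines and keeping only the points that satisfy every inequality leaves:
  (41/88, 383/88)
  (0, 30/7)
  (0, 23/4)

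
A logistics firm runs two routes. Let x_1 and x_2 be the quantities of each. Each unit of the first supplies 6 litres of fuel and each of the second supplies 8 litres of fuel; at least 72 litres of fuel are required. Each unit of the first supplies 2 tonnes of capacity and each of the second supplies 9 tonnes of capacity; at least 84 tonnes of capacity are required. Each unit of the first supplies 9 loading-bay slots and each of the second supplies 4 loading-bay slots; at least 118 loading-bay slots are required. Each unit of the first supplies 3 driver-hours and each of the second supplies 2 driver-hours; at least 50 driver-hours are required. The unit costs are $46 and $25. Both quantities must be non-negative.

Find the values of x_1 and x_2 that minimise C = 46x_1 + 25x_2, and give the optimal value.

x_1 = 6, x_2 = 16, minimum C = 676

Extreme points and C = 46x_1 + 25x_2:
  (0, 59/2) → C = 1475/2
  (42, 0) → C = 1932
  (282/23, 152/23) → C = 16772/23
  (6, 16) → C = 676
The feasible region is unbounded (it extends along (0, 1), (1, 0)), but C strictly increases along every unbounded feasible direction, so there is no improving ray and the minimum is attained at a vertex.

At the optimal vertex, 9x_1 + 4x_2 = 118 and 3x_1 + 2x_2 = 50.
Solving simultaneously gives x_1 = 6, x_2 = 16.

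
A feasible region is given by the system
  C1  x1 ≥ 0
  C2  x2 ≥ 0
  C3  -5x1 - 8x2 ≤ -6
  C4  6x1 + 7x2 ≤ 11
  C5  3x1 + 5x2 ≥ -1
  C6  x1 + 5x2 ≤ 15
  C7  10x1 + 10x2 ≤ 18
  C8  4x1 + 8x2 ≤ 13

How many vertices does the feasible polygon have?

5

Intersecting each pair of boundary lines and keeping only the points that satisfy every inequality leaves:
  (0, 3/4)
  (0, 11/7)
  (6/5, 0)
  (9/5, 0)
  (8/5, 1/5)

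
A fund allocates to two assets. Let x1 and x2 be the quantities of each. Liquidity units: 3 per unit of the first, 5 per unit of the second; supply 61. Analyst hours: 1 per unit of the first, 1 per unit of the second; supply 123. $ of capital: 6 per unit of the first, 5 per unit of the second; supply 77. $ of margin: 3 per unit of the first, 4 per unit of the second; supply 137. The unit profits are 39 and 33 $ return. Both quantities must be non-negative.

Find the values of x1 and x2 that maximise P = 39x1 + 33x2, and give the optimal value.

Feasible corners and P = 39x1 + 33x2:
  (0, 0) → P = 0
  (0, 61/5) → P = 2013/5
  (77/6, 0) → P = 1001/2
  (16/3, 9) → P = 505

At the optimal vertex, 3x1 + 5x2 = 61 and 6x1 + 5x2 = 77.
Solving simultaneously gives x1 = 16/3, x2 = 9.

x1 = 16/3, x2 = 9, maximum P = 505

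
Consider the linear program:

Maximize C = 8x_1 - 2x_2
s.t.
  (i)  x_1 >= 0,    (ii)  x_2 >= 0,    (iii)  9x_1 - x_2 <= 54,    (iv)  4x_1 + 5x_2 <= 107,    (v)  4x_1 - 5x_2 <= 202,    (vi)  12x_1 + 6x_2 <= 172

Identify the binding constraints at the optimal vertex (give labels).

Corner points and C = 8x_1 - 2x_2:
  (0, 0) → C = 0
  (0, 107/5) → C = -214/5
  (6, 0) → C = 48
  (248/33, 150/11) → C = 1084/33
  (109/18, 149/9) → C = 46/3

The maximum is at (6, 0). Substituting into each constraint, equality holds for (ii) and (iii); the remaining constraints have slack.

(ii) and (iii)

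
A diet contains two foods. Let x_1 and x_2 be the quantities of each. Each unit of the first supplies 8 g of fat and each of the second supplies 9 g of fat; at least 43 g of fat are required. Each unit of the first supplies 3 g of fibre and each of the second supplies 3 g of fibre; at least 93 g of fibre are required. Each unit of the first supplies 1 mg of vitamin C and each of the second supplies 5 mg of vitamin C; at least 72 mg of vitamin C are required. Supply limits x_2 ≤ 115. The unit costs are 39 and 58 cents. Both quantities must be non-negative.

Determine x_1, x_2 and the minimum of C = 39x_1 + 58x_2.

Feasible corners and C = 39x_1 + 58x_2:
  (0, 31) → C = 1798
  (0, 115) → C = 6670
  (72, 0) → C = 2808
  (83/4, 41/4) → C = 5615/4
The feasible region is unbounded (it extends along (1, 0)), but C strictly increases along every unbounded feasible direction, so there is no improving ray and the minimum is attained at a vertex.

The optimum lies where 3x_1 + 3x_2 = 93 and x_1 + 5x_2 = 72.
Solving simultaneously gives x_1 = 83/4, x_2 = 41/4.

x_1 = 83/4, x_2 = 41/4, minimum C = 5615/4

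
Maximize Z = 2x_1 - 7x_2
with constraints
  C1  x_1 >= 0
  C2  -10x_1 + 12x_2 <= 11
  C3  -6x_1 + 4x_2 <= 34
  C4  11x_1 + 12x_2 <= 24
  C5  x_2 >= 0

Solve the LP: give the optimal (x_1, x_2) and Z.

x_1 = 24/11, x_2 = 0, maximum Z = 48/11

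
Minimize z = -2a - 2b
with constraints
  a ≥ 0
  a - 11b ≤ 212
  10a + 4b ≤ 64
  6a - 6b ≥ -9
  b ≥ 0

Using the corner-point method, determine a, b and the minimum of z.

a = 29/7, b = 79/14, minimum z = -137/7

At the optimal vertex, 10a + 4b = 64 and 6a - 6b = -9.
Solving simultaneously gives a = 29/7, b = 79/14.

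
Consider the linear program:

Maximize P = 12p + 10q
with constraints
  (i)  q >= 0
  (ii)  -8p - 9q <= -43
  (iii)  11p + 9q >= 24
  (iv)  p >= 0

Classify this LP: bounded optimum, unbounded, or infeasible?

From the feasible point (43/8, 0), moving in the direction (0, 1) keeps every constraint satisfied while P increases without bound.

unbounded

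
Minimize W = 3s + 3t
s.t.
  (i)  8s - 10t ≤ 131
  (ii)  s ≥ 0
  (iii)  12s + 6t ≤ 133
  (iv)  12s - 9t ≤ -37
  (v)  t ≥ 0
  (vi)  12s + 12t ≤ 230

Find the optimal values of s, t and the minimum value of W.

Corner points and W = 3s + 3t:
  (0, 37/9) → W = 37/3
  (0, 115/6) → W = 115/2
  (65/12, 34/3) → W = 201/4
  (3, 97/6) → W = 115/2

s = 0, t = 37/9, minimum W = 37/3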